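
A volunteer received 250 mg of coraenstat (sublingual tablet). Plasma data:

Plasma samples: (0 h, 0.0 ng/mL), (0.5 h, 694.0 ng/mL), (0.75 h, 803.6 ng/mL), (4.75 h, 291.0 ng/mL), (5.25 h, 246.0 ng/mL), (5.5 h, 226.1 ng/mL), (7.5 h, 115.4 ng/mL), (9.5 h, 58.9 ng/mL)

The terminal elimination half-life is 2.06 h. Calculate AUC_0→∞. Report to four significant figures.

Trapezoidal AUC_0→9.5:
  [0→0.5]: (0.0+694.0)/2 × 0.5 = 173.5
  [0.5→0.75]: (694.0+803.6)/2 × 0.25 = 187.2
  [0.75→4.75]: (803.6+291.0)/2 × 4 = 2189.2
  [4.75→5.25]: (291.0+246.0)/2 × 0.5 = 134.25
  [5.25→5.5]: (246.0+226.1)/2 × 0.25 = 59.0125
  [5.5→7.5]: (226.1+115.4)/2 × 2 = 341.5
  [7.5→9.5]: (115.4+58.9)/2 × 2 = 174.3
  Sum = 3258.9625 ng/mL·h
k_e = ln2 / t½ = 0.693147 / 2.06 = 0.3365 h^-1
Extrapolated tail: C_last / k_e = 58.9 / 0.3365 = 175.037
AUC_0→∞ = 3258.9625 + 175.037 = 3433.9995 ng/mL·h

AUC = 3434 ng/mL·h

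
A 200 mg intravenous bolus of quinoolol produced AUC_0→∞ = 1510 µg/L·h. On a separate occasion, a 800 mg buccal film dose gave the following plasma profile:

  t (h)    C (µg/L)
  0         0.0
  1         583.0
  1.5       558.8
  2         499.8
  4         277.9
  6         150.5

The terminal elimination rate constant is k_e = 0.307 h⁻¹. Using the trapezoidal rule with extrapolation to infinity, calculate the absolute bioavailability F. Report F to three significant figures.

F = 0.420

Trapezoidal AUC_0→6 (buccal film):
  [0→1]: (0.0+583.0)/2 × 1 = 291.5
  [1→1.5]: (583.0+558.8)/2 × 0.5 = 285.45
  [1.5→2]: (558.8+499.8)/2 × 0.5 = 264.65
  [2→4]: (499.8+277.9)/2 × 2 = 777.7
  [4→6]: (277.9+150.5)/2 × 2 = 428.4
  Sum = 2047.7 µg/L·h
Tail: C_last/k_e = 150.5/0.307 = 490.228
AUC_0→∞ (buccal film) = 2047.7 + 490.228 = 2537.928 µg/L·h
F = (AUC_ev/D_ev)/(AUC_iv/D_iv) = (2537.928/800)/(1510/200) = 3.17241/7.55 = 0.4202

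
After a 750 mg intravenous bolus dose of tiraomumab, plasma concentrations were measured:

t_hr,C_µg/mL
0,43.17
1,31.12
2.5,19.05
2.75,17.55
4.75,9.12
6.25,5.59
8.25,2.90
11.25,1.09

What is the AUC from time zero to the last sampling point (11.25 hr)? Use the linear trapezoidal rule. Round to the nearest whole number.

Trapezoidal AUC_0→11.25:
  [0→1]: (43.17+31.12)/2 × 1 = 37.145
  [1→2.5]: (31.12+19.05)/2 × 1.5 = 37.6275
  [2.5→2.75]: (19.05+17.55)/2 × 0.25 = 4.575
  [2.75→4.75]: (17.55+9.12)/2 × 2 = 26.67
  [4.75→6.25]: (9.12+5.59)/2 × 1.5 = 11.0325
  [6.25→8.25]: (5.59+2.90)/2 × 2 = 8.49
  [8.25→11.25]: (2.90+1.09)/2 × 3 = 5.985
  Sum = 131.525 µg/mL·hr

AUC = 132 µg/mL·hr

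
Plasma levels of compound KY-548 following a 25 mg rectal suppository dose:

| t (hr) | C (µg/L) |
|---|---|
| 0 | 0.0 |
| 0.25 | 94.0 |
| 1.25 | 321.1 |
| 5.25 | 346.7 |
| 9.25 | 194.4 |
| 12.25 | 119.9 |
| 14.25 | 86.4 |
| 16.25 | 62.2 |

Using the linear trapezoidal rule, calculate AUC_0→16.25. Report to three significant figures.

AUC = 3460 µg/L·hr

Trapezoidal AUC_0→16.25:
  [0→0.25]: (0.0+94.0)/2 × 0.25 = 11.75
  [0.25→1.25]: (94.0+321.1)/2 × 1 = 207.55
  [1.25→5.25]: (321.1+346.7)/2 × 4 = 1335.6
  [5.25→9.25]: (346.7+194.4)/2 × 4 = 1082.2
  [9.25→12.25]: (194.4+119.9)/2 × 3 = 471.45
  [12.25→14.25]: (119.9+86.4)/2 × 2 = 206.3
  [14.25→16.25]: (86.4+62.2)/2 × 2 = 148.6
  Sum = 3463.45 µg/L·hr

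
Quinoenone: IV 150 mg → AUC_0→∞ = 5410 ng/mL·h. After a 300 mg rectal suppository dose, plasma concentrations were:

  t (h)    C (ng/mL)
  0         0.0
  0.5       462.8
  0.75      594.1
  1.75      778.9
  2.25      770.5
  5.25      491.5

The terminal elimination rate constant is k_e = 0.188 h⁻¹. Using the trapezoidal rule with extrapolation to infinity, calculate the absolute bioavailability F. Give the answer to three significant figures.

F = 0.539

Trapezoidal AUC_0→5.25 (rectal suppository):
  [0→0.5]: (0.0+462.8)/2 × 0.5 = 115.7
  [0.5→0.75]: (462.8+594.1)/2 × 0.25 = 132.1125
  [0.75→1.75]: (594.1+778.9)/2 × 1 = 686.5
  [1.75→2.25]: (778.9+770.5)/2 × 0.5 = 387.35
  [2.25→5.25]: (770.5+491.5)/2 × 3 = 1893.0
  Sum = 3214.6625 ng/mL·h
Tail: C_last/k_e = 491.5/0.188 = 2614.362
AUC_0→∞ (rectal suppository) = 3214.6625 + 2614.362 = 5829.0245 ng/mL·h
F = (AUC_ev/D_ev)/(AUC_iv/D_iv) = (5829.0245/300)/(5410/150) = 19.4301/36.0667 = 0.5387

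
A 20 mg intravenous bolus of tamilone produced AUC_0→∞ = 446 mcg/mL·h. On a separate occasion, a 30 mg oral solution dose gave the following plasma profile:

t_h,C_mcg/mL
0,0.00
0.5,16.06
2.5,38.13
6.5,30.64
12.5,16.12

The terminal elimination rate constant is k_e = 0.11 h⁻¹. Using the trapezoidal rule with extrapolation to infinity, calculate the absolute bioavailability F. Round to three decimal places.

Trapezoidal AUC_0→12.5 (oral solution):
  [0→0.5]: (0.00+16.06)/2 × 0.5 = 4.015
  [0.5→2.5]: (16.06+38.13)/2 × 2 = 54.19
  [2.5→6.5]: (38.13+30.64)/2 × 4 = 137.54
  [6.5→12.5]: (30.64+16.12)/2 × 6 = 140.28
  Sum = 336.025 mcg/mL·h
Tail: C_last/k_e = 16.12/0.11 = 146.545
AUC_0→∞ (oral solution) = 336.025 + 146.545 = 482.57 mcg/mL·h
F = (AUC_ev/D_ev)/(AUC_iv/D_iv) = (482.57/30)/(446/20) = 16.0857/22.3 = 0.7213

F = 0.721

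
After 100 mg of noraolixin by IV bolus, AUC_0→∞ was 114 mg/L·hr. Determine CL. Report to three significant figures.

CL = Dose_iv / AUC_0→∞
   = 100 / 114 = 0.877193 L/hr

CL = 0.877 L/hr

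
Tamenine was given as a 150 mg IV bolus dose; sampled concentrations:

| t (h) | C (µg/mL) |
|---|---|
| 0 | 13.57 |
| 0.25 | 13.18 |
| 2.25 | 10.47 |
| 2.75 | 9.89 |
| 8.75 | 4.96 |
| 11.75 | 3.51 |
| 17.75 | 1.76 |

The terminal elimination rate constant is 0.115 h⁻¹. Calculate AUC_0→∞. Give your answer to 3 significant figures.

AUC = 120 µg/mL·h

Trapezoidal AUC_0→17.75:
  [0→0.25]: (13.57+13.18)/2 × 0.25 = 3.34375
  [0.25→2.25]: (13.18+10.47)/2 × 2 = 23.65
  [2.25→2.75]: (10.47+9.89)/2 × 0.5 = 5.09
  [2.75→8.75]: (9.89+4.96)/2 × 6 = 44.55
  [8.75→11.75]: (4.96+3.51)/2 × 3 = 12.705
  [11.75→17.75]: (3.51+1.76)/2 × 6 = 15.81
  Sum = 105.14875 µg/mL·h
Extrapolated tail: C_last / k_e = 1.76 / 0.115 = 15.304
AUC_0→∞ = 105.14875 + 15.304 = 120.45275 µg/mL·h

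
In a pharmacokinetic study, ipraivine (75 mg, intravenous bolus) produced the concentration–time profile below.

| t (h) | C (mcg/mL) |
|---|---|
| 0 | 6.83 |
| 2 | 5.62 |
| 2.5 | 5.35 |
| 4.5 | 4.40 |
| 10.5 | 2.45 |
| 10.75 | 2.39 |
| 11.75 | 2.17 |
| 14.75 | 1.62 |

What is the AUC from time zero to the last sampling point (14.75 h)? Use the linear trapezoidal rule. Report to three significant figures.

AUC = 54.1 mcg/mL·h

Trapezoidal AUC_0→14.75:
  [0→2]: (6.83+5.62)/2 × 2 = 12.45
  [2→2.5]: (5.62+5.35)/2 × 0.5 = 2.7425
  [2.5→4.5]: (5.35+4.40)/2 × 2 = 9.75
  [4.5→10.5]: (4.40+2.45)/2 × 6 = 20.55
  [10.5→10.75]: (2.45+2.39)/2 × 0.25 = 0.605
  [10.75→11.75]: (2.39+2.17)/2 × 1 = 2.28
  [11.75→14.75]: (2.17+1.62)/2 × 3 = 5.685
  Sum = 54.0625 mcg/mL·h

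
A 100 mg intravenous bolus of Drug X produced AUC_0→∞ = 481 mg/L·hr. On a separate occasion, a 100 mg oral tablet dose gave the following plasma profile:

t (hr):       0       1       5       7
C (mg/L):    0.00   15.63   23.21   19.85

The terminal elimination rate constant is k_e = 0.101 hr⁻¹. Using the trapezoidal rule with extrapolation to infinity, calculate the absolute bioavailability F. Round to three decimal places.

F = 0.676

Trapezoidal AUC_0→7 (oral tablet):
  [0→1]: (0.00+15.63)/2 × 1 = 7.815
  [1→5]: (15.63+23.21)/2 × 4 = 77.68
  [5→7]: (23.21+19.85)/2 × 2 = 43.06
  Sum = 128.555 mg/L·hr
Tail: C_last/k_e = 19.85/0.101 = 196.535
AUC_0→∞ (oral tablet) = 128.555 + 196.535 = 325.09 mg/L·hr
F = (AUC_ev/D_ev)/(AUC_iv/D_iv) = (325.09/100)/(481/100) = 3.2509/4.81 = 0.6759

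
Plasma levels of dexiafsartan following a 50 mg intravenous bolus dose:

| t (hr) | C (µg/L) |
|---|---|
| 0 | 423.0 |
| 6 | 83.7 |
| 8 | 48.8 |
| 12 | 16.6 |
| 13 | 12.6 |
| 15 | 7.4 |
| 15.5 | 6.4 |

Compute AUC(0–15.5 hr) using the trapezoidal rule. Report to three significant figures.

AUC = 1820 µg/L·hr

Trapezoidal AUC_0→15.5:
  [0→6]: (423.0+83.7)/2 × 6 = 1520.1
  [6→8]: (83.7+48.8)/2 × 2 = 132.5
  [8→12]: (48.8+16.6)/2 × 4 = 130.8
  [12→13]: (16.6+12.6)/2 × 1 = 14.6
  [13→15]: (12.6+7.4)/2 × 2 = 20.0
  [15→15.5]: (7.4+6.4)/2 × 0.5 = 3.45
  Sum = 1821.45 µg/L·hr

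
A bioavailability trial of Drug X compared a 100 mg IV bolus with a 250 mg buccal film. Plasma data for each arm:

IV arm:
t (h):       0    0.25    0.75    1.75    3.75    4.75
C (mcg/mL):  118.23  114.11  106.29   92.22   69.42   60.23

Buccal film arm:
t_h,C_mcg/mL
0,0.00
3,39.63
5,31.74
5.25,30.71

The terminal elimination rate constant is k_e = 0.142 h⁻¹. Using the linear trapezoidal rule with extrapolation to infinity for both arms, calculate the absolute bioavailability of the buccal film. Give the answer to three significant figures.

Trapezoidal AUC_0→4.75 (IV):
  [0→0.25]: (118.23+114.11)/2 × 0.25 = 29.0425
  [0.25→0.75]: (114.11+106.29)/2 × 0.5 = 55.1
  [0.75→1.75]: (106.29+92.22)/2 × 1 = 99.255
  [1.75→3.75]: (92.22+69.42)/2 × 2 = 161.64
  [3.75→4.75]: (69.42+60.23)/2 × 1 = 64.825
  Sum = 409.8625 mcg/mL·h
IV tail: 60.23/0.142 = 424.155; AUC_iv,0→∞ = 409.8625 + 424.155 = 834.0175 mcg/mL·h
Trapezoidal AUC_0→5.25 (buccal film):
  [0→3]: (0.00+39.63)/2 × 3 = 59.445
  [3→5]: (39.63+31.74)/2 × 2 = 71.37
  [5→5.25]: (31.74+30.71)/2 × 0.25 = 7.80625
  Sum = 138.62125 mcg/mL·h
buccal film tail: 30.71/0.142 = 216.268; AUC_ev,0→∞ = 138.62125 + 216.268 = 354.88925 mcg/mL·h
F = (AUC_ev/D_ev)/(AUC_iv/D_iv) = (354.88925/250)/(834.0175/100) = 1.419557/8.340175 = 0.1702

F = 0.170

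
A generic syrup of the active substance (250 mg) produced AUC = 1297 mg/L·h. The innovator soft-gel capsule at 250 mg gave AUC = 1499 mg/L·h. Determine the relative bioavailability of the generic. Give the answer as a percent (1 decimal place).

F_rel = 86.5%

F_rel = (AUC_test/D_test) / (AUC_ref/D_ref)
      = (1297/250) / (1499/250)
      = 5.188 / 5.996 = 0.8652 = 86.52%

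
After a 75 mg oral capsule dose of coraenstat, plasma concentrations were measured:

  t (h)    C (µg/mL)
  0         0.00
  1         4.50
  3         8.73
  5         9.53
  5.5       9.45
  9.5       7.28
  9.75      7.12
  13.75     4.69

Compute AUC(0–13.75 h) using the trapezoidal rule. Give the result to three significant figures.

AUC = 97.4 µg/mL·h

Trapezoidal AUC_0→13.75:
  [0→1]: (0.00+4.50)/2 × 1 = 2.25
  [1→3]: (4.50+8.73)/2 × 2 = 13.23
  [3→5]: (8.73+9.53)/2 × 2 = 18.26
  [5→5.5]: (9.53+9.45)/2 × 0.5 = 4.745
  [5.5→9.5]: (9.45+7.28)/2 × 4 = 33.46
  [9.5→9.75]: (7.28+7.12)/2 × 0.25 = 1.8
  [9.75→13.75]: (7.12+4.69)/2 × 4 = 23.62
  Sum = 97.365 µg/mL·h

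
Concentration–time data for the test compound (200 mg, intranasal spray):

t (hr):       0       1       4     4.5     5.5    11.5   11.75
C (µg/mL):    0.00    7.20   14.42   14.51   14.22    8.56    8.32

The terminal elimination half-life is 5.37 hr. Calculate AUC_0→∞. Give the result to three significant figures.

Trapezoidal AUC_0→11.75:
  [0→1]: (0.00+7.20)/2 × 1 = 3.6
  [1→4]: (7.20+14.42)/2 × 3 = 32.43
  [4→4.5]: (14.42+14.51)/2 × 0.5 = 7.2325
  [4.5→5.5]: (14.51+14.22)/2 × 1 = 14.365
  [5.5→11.5]: (14.22+8.56)/2 × 6 = 68.34
  [11.5→11.75]: (8.56+8.32)/2 × 0.25 = 2.11
  Sum = 128.0775 µg/mL·hr
k_e = ln2 / t½ = 0.693147 / 5.37 = 0.1291 hr^-1
Extrapolated tail: C_last / k_e = 8.32 / 0.1291 = 64.446
AUC_0→∞ = 128.0775 + 64.446 = 192.5235 µg/mL·hr

AUC = 193 µg/mL·hr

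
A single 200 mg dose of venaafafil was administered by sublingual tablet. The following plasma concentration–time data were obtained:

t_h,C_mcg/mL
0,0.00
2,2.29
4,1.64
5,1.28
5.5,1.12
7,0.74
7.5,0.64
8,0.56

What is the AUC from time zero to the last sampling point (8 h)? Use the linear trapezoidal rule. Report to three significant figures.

AUC = 10.3 mcg/mL·h

Trapezoidal AUC_0→8:
  [0→2]: (0.00+2.29)/2 × 2 = 2.29
  [2→4]: (2.29+1.64)/2 × 2 = 3.93
  [4→5]: (1.64+1.28)/2 × 1 = 1.46
  [5→5.5]: (1.28+1.12)/2 × 0.5 = 0.6
  [5.5→7]: (1.12+0.74)/2 × 1.5 = 1.395
  [7→7.5]: (0.74+0.64)/2 × 0.5 = 0.345
  [7.5→8]: (0.64+0.56)/2 × 0.5 = 0.3
  Sum = 10.32 mcg/mL·h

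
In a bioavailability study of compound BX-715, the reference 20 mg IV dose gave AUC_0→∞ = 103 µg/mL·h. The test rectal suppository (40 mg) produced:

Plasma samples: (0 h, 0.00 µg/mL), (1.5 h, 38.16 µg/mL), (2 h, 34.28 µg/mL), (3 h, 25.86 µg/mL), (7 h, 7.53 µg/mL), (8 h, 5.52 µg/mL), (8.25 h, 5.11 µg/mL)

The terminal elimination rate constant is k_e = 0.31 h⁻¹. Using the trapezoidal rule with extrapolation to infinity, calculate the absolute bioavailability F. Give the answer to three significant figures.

Trapezoidal AUC_0→8.25 (rectal suppository):
  [0→1.5]: (0.00+38.16)/2 × 1.5 = 28.62
  [1.5→2]: (38.16+34.28)/2 × 0.5 = 18.11
  [2→3]: (34.28+25.86)/2 × 1 = 30.07
  [3→7]: (25.86+7.53)/2 × 4 = 66.78
  [7→8]: (7.53+5.52)/2 × 1 = 6.525
  [8→8.25]: (5.52+5.11)/2 × 0.25 = 1.32875
  Sum = 151.43375 µg/mL·h
Tail: C_last/k_e = 5.11/0.31 = 16.484
AUC_0→∞ (rectal suppository) = 151.43375 + 16.484 = 167.91775 µg/mL·h
F = (AUC_ev/D_ev)/(AUC_iv/D_iv) = (167.91775/40)/(103/20) = 4.19794/5.15 = 0.8151

F = 0.815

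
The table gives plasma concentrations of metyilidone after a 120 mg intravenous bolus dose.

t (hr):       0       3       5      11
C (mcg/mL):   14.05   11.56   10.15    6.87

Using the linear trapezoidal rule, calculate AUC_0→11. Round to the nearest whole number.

AUC = 111 mcg/mL·hr

Trapezoidal AUC_0→11:
  [0→3]: (14.05+11.56)/2 × 3 = 38.415
  [3→5]: (11.56+10.15)/2 × 2 = 21.71
  [5→11]: (10.15+6.87)/2 × 6 = 51.06
  Sum = 111.185 mcg/mL·hr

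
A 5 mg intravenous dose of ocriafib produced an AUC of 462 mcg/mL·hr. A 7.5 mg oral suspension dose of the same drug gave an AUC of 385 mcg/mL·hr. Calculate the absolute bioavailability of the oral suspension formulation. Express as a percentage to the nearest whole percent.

F = 56%

F = (AUC_ev / D_ev) / (AUC_iv / D_iv)
  = (385/7.5) / (462/5)
  = 51.3333 / 92.4 = 0.5556
  = 55.56%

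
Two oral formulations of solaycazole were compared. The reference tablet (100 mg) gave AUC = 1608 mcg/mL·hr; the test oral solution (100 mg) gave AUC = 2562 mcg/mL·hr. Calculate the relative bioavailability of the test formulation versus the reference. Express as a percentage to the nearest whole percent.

F_rel = (AUC_test/D_test) / (AUC_ref/D_ref)
      = (2562/100) / (1608/100)
      = 25.62 / 16.08 = 1.5933 = 159.33%

F_rel = 159%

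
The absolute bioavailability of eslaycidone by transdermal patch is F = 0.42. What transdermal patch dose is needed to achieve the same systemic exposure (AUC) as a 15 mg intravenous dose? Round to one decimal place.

D_transdermal = 35.7 mg

For equal systemic exposure: F × D_ev = D_iv
D_ev = D_iv / F = 15 / 0.42 = 35.7143 mg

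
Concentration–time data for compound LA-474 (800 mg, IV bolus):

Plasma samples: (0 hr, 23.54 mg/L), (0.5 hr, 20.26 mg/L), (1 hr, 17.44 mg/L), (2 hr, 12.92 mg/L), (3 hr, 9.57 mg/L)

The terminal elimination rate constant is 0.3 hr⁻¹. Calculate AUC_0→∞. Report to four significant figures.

Trapezoidal AUC_0→3:
  [0→0.5]: (23.54+20.26)/2 × 0.5 = 10.95
  [0.5→1]: (20.26+17.44)/2 × 0.5 = 9.425
  [1→2]: (17.44+12.92)/2 × 1 = 15.18
  [2→3]: (12.92+9.57)/2 × 1 = 11.245
  Sum = 46.8 mg/L·hr
Extrapolated tail: C_last / k_e = 9.57 / 0.3 = 31.900
AUC_0→∞ = 46.8 + 31.900 = 78.7 mg/L·hr

AUC = 78.70 mg/L·hr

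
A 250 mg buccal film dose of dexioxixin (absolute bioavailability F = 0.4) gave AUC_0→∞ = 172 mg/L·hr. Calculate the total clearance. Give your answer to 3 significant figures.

CL = 0.581 L/hr

CL = F × Dose / AUC_0→∞
   = 0.4 × 250 / 172 = 0.581395 L/hr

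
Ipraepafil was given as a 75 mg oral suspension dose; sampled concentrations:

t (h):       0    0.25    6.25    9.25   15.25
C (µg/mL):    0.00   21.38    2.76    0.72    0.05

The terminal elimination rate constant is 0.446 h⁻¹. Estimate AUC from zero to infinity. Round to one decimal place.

AUC = 82.7 µg/mL·h

Trapezoidal AUC_0→15.25:
  [0→0.25]: (0.00+21.38)/2 × 0.25 = 2.6725
  [0.25→6.25]: (21.38+2.76)/2 × 6 = 72.42
  [6.25→9.25]: (2.76+0.72)/2 × 3 = 5.22
  [9.25→15.25]: (0.72+0.05)/2 × 6 = 2.31
  Sum = 82.6225 µg/mL·h
Extrapolated tail: C_last / k_e = 0.05 / 0.446 = 0.112
AUC_0→∞ = 82.6225 + 0.112 = 82.7345 µg/mL·h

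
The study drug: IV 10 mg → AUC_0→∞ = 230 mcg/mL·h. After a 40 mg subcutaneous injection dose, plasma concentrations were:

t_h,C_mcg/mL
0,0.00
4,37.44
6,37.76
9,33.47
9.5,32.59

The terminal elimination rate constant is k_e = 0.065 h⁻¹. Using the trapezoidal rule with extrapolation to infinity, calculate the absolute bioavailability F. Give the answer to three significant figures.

F = 0.842

Trapezoidal AUC_0→9.5 (subcutaneous injection):
  [0→4]: (0.00+37.44)/2 × 4 = 74.88
  [4→6]: (37.44+37.76)/2 × 2 = 75.2
  [6→9]: (37.76+33.47)/2 × 3 = 106.845
  [9→9.5]: (33.47+32.59)/2 × 0.5 = 16.515
  Sum = 273.44 mcg/mL·h
Tail: C_last/k_e = 32.59/0.065 = 501.385
AUC_0→∞ (subcutaneous injection) = 273.44 + 501.385 = 774.825 mcg/mL·h
F = (AUC_ev/D_ev)/(AUC_iv/D_iv) = (774.825/40)/(230/10) = 19.370625/23 = 0.8422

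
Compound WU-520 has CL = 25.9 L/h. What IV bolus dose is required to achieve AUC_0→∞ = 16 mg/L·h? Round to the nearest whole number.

Dose = 414 mg

Dose_iv = CL × AUC_0→∞
     = 25.9 × 16 = 414.4 mg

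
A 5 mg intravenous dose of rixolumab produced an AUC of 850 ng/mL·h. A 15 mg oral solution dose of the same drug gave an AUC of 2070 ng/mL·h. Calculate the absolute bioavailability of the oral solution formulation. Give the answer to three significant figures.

F = (AUC_ev / D_ev) / (AUC_iv / D_iv)
  = (2070/15) / (850/5)
  = 138 / 170 = 0.8118

F = 0.812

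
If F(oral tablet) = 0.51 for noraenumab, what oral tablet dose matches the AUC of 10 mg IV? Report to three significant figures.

D_oral = 19.6 mg

For equal systemic exposure: F × D_ev = D_iv
D_ev = D_iv / F = 10 / 0.51 = 19.6078 mg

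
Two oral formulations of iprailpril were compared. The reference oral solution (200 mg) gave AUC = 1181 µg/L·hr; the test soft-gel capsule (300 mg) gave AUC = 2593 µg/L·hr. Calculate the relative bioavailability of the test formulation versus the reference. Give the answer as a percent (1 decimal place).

F_rel = (AUC_test/D_test) / (AUC_ref/D_ref)
      = (2593/300) / (1181/200)
      = 8.64333 / 5.905 = 1.4637 = 146.37%

F_rel = 146.4%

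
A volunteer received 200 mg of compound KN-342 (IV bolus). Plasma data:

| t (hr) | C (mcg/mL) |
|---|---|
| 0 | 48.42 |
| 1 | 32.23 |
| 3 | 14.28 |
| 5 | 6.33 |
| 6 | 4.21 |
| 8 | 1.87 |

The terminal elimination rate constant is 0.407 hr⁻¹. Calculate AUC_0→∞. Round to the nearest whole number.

AUC = 123 mcg/mL·hr

Trapezoidal AUC_0→8:
  [0→1]: (48.42+32.23)/2 × 1 = 40.325
  [1→3]: (32.23+14.28)/2 × 2 = 46.51
  [3→5]: (14.28+6.33)/2 × 2 = 20.61
  [5→6]: (6.33+4.21)/2 × 1 = 5.27
  [6→8]: (4.21+1.87)/2 × 2 = 6.08
  Sum = 118.795 mcg/mL·hr
Extrapolated tail: C_last / k_e = 1.87 / 0.407 = 4.595
AUC_0→∞ = 118.795 + 4.595 = 123.39 mcg/mL·hr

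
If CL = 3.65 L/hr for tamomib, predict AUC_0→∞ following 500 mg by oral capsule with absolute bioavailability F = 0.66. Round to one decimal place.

AUC_0→∞ = F × Dose / CL
        = 0.66 × 500 / 3.65 = 90.411 mg/L·hr

AUC = 90.4 mg/L·hr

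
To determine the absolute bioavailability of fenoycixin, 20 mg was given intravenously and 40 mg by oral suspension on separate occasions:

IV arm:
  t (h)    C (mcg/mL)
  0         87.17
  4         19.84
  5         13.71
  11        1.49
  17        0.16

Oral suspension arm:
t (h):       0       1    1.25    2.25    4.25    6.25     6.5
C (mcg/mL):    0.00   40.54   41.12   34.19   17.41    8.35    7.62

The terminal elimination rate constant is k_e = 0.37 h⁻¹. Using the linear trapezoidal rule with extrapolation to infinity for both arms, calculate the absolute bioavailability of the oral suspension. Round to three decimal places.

Trapezoidal AUC_0→17 (IV):
  [0→4]: (87.17+19.84)/2 × 4 = 214.02
  [4→5]: (19.84+13.71)/2 × 1 = 16.775
  [5→11]: (13.71+1.49)/2 × 6 = 45.6
  [11→17]: (1.49+0.16)/2 × 6 = 4.95
  Sum = 281.345 mcg/mL·h
IV tail: 0.16/0.37 = 0.432; AUC_iv,0→∞ = 281.345 + 0.432 = 281.777 mcg/mL·h
Trapezoidal AUC_0→6.5 (oral suspension):
  [0→1]: (0.00+40.54)/2 × 1 = 20.27
  [1→1.25]: (40.54+41.12)/2 × 0.25 = 10.2075
  [1.25→2.25]: (41.12+34.19)/2 × 1 = 37.655
  [2.25→4.25]: (34.19+17.41)/2 × 2 = 51.6
  [4.25→6.25]: (17.41+8.35)/2 × 2 = 25.76
  [6.25→6.5]: (8.35+7.62)/2 × 0.25 = 1.99625
  Sum = 147.48875 mcg/mL·h
oral suspension tail: 7.62/0.37 = 20.595; AUC_ev,0→∞ = 147.48875 + 20.595 = 168.08375 mcg/mL·h
F = (AUC_ev/D_ev)/(AUC_iv/D_iv) = (168.08375/40)/(281.777/20) = 4.20209/14.08885 = 0.2983

F = 0.298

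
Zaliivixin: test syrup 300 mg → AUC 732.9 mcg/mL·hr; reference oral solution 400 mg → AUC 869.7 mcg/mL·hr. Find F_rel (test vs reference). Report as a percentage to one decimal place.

F_rel = 112.4%

F_rel = (AUC_test/D_test) / (AUC_ref/D_ref)
      = (732.9/300) / (869.7/400)
      = 2.443 / 2.17425 = 1.1236 = 112.36%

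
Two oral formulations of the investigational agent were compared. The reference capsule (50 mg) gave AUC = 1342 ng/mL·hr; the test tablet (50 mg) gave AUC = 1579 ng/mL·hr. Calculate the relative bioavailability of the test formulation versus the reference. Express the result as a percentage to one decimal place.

F_rel = (AUC_test/D_test) / (AUC_ref/D_ref)
      = (1579/50) / (1342/50)
      = 31.58 / 26.84 = 1.1766 = 117.66%

F_rel = 117.7%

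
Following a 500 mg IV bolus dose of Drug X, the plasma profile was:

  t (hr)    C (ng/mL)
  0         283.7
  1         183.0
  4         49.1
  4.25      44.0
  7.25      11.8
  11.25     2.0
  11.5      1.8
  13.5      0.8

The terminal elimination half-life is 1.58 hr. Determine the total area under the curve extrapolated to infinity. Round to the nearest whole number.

AUC = 709 ng/mL·hr

Trapezoidal AUC_0→13.5:
  [0→1]: (283.7+183.0)/2 × 1 = 233.35
  [1→4]: (183.0+49.1)/2 × 3 = 348.15
  [4→4.25]: (49.1+44.0)/2 × 0.25 = 11.6375
  [4.25→7.25]: (44.0+11.8)/2 × 3 = 83.7
  [7.25→11.25]: (11.8+2.0)/2 × 4 = 27.6
  [11.25→11.5]: (2.0+1.8)/2 × 0.25 = 0.475
  [11.5→13.5]: (1.8+0.8)/2 × 2 = 2.6
  Sum = 707.5125 ng/mL·hr
k_e = ln2 / t½ = 0.693147 / 1.58 = 0.4387 hr^-1
Extrapolated tail: C_last / k_e = 0.8 / 0.4387 = 1.824
AUC_0→∞ = 707.5125 + 1.824 = 709.3365 ng/mL·hr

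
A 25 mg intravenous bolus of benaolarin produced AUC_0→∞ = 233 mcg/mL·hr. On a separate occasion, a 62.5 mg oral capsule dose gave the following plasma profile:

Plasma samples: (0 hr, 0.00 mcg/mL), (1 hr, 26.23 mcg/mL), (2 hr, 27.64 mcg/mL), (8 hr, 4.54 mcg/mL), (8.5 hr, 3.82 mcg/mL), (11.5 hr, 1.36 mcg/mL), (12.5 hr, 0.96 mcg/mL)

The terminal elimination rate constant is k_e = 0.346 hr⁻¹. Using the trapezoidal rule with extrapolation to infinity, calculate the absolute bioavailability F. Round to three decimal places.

F = 0.258

Trapezoidal AUC_0→12.5 (oral capsule):
  [0→1]: (0.00+26.23)/2 × 1 = 13.115
  [1→2]: (26.23+27.64)/2 × 1 = 26.935
  [2→8]: (27.64+4.54)/2 × 6 = 96.54
  [8→8.5]: (4.54+3.82)/2 × 0.5 = 2.09
  [8.5→11.5]: (3.82+1.36)/2 × 3 = 7.77
  [11.5→12.5]: (1.36+0.96)/2 × 1 = 1.16
  Sum = 147.61 mcg/mL·hr
Tail: C_last/k_e = 0.96/0.346 = 2.775
AUC_0→∞ (oral capsule) = 147.61 + 2.775 = 150.385 mcg/mL·hr
F = (AUC_ev/D_ev)/(AUC_iv/D_iv) = (150.385/62.5)/(233/25) = 2.40616/9.32 = 0.2582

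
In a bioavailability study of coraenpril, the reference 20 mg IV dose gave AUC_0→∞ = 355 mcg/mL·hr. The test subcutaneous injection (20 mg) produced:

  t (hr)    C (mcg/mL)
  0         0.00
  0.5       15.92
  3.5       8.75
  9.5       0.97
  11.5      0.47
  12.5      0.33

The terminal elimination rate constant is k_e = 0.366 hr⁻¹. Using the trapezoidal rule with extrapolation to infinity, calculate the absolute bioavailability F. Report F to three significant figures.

Trapezoidal AUC_0→12.5 (subcutaneous injection):
  [0→0.5]: (0.00+15.92)/2 × 0.5 = 3.98
  [0.5→3.5]: (15.92+8.75)/2 × 3 = 37.005
  [3.5→9.5]: (8.75+0.97)/2 × 6 = 29.16
  [9.5→11.5]: (0.97+0.47)/2 × 2 = 1.44
  [11.5→12.5]: (0.47+0.33)/2 × 1 = 0.4
  Sum = 71.985 mcg/mL·hr
Tail: C_last/k_e = 0.33/0.366 = 0.902
AUC_0→∞ (subcutaneous injection) = 71.985 + 0.902 = 72.887 mcg/mL·hr
F = (AUC_ev/D_ev)/(AUC_iv/D_iv) = (72.887/20)/(355/20) = 3.64435/17.75 = 0.2053

F = 0.205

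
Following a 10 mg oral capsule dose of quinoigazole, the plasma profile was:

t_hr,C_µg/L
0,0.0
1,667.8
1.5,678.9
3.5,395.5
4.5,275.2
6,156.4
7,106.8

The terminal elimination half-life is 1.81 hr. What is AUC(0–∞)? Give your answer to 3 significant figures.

AUC = 2810 µg/L·hr

Trapezoidal AUC_0→7:
  [0→1]: (0.0+667.8)/2 × 1 = 333.9
  [1→1.5]: (667.8+678.9)/2 × 0.5 = 336.675
  [1.5→3.5]: (678.9+395.5)/2 × 2 = 1074.4
  [3.5→4.5]: (395.5+275.2)/2 × 1 = 335.35
  [4.5→6]: (275.2+156.4)/2 × 1.5 = 323.7
  [6→7]: (156.4+106.8)/2 × 1 = 131.6
  Sum = 2535.625 µg/L·hr
k_e = ln2 / t½ = 0.693147 / 1.81 = 0.3830 hr^-1
Extrapolated tail: C_last / k_e = 106.8 / 0.383 = 278.851
AUC_0→∞ = 2535.625 + 278.851 = 2814.476 µg/L·hr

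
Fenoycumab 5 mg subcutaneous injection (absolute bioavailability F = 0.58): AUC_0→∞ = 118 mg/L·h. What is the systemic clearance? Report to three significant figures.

CL = F × Dose / AUC_0→∞
   = 0.58 × 5 / 118 = 0.0245763 L/h

CL = 0.0246 L/h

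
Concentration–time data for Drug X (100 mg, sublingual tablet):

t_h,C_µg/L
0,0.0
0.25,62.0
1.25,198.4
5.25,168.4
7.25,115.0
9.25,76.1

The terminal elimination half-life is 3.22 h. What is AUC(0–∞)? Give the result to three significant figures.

AUC = 1700 µg/L·h

Trapezoidal AUC_0→9.25:
  [0→0.25]: (0.0+62.0)/2 × 0.25 = 7.75
  [0.25→1.25]: (62.0+198.4)/2 × 1 = 130.2
  [1.25→5.25]: (198.4+168.4)/2 × 4 = 733.6
  [5.25→7.25]: (168.4+115.0)/2 × 2 = 283.4
  [7.25→9.25]: (115.0+76.1)/2 × 2 = 191.1
  Sum = 1346.05 µg/L·h
k_e = ln2 / t½ = 0.693147 / 3.22 = 0.2153 h^-1
Extrapolated tail: C_last / k_e = 76.1 / 0.2153 = 353.460
AUC_0→∞ = 1346.05 + 353.460 = 1699.51 µg/L·h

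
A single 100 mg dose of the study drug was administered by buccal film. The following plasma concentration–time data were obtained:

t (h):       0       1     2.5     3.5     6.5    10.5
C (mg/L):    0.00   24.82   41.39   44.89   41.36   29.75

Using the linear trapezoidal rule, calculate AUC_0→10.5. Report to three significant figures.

AUC = 377 mg/L·h

Trapezoidal AUC_0→10.5:
  [0→1]: (0.00+24.82)/2 × 1 = 12.41
  [1→2.5]: (24.82+41.39)/2 × 1.5 = 49.6575
  [2.5→3.5]: (41.39+44.89)/2 × 1 = 43.14
  [3.5→6.5]: (44.89+41.36)/2 × 3 = 129.375
  [6.5→10.5]: (41.36+29.75)/2 × 4 = 142.22
  Sum = 376.8025 mg/L·h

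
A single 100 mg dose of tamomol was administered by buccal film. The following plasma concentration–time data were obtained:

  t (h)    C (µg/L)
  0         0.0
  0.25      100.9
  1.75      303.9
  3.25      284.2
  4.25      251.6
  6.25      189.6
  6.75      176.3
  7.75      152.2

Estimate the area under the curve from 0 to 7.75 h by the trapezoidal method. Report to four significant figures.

Trapezoidal AUC_0→7.75:
  [0→0.25]: (0.0+100.9)/2 × 0.25 = 12.6125
  [0.25→1.75]: (100.9+303.9)/2 × 1.5 = 303.6
  [1.75→3.25]: (303.9+284.2)/2 × 1.5 = 441.075
  [3.25→4.25]: (284.2+251.6)/2 × 1 = 267.9
  [4.25→6.25]: (251.6+189.6)/2 × 2 = 441.2
  [6.25→6.75]: (189.6+176.3)/2 × 0.5 = 91.475
  [6.75→7.75]: (176.3+152.2)/2 × 1 = 164.25
  Sum = 1722.1125 µg/L·h

AUC = 1722 µg/L·h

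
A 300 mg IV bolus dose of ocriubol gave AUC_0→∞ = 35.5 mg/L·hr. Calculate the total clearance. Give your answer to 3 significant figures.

CL = 8.45 L/hr

CL = Dose_iv / AUC_0→∞
   = 300 / 35.5 = 8.4507 L/hr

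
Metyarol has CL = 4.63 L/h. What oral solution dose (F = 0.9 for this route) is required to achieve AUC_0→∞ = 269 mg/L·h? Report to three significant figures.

Dose = CL × AUC_0→∞ / F
     = 4.63 × 269 / 0.9 = 1383.86 mg

Dose = 1380 mg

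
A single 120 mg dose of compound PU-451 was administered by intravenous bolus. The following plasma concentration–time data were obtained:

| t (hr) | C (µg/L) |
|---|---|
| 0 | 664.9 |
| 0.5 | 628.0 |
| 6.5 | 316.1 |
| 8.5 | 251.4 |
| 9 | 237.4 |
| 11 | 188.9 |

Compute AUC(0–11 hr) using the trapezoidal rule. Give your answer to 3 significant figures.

Trapezoidal AUC_0→11:
  [0→0.5]: (664.9+628.0)/2 × 0.5 = 323.225
  [0.5→6.5]: (628.0+316.1)/2 × 6 = 2832.3
  [6.5→8.5]: (316.1+251.4)/2 × 2 = 567.5
  [8.5→9]: (251.4+237.4)/2 × 0.5 = 122.2
  [9→11]: (237.4+188.9)/2 × 2 = 426.3
  Sum = 4271.525 µg/L·hr

AUC = 4270 µg/L·hr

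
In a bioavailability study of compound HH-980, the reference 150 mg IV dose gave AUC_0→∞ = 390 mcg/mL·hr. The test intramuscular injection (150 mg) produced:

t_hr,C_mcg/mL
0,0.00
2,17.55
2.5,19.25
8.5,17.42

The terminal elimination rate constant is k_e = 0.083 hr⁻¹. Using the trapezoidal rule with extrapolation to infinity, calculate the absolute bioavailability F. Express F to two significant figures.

F = 0.89

Trapezoidal AUC_0→8.5 (intramuscular injection):
  [0→2]: (0.00+17.55)/2 × 2 = 17.55
  [2→2.5]: (17.55+19.25)/2 × 0.5 = 9.2
  [2.5→8.5]: (19.25+17.42)/2 × 6 = 110.01
  Sum = 136.76 mcg/mL·hr
Tail: C_last/k_e = 17.42/0.083 = 209.880
AUC_0→∞ (intramuscular injection) = 136.76 + 209.880 = 346.64 mcg/mL·hr
F = (AUC_ev/D_ev)/(AUC_iv/D_iv) = (346.64/150)/(390/150) = 2.31093/2.6 = 0.8888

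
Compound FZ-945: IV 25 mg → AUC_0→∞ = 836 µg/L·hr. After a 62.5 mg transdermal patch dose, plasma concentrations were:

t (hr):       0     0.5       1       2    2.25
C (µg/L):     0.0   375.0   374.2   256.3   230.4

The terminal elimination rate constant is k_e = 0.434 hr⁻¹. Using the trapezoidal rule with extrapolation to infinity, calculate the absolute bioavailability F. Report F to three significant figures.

F = 0.568

Trapezoidal AUC_0→2.25 (transdermal patch):
  [0→0.5]: (0.0+375.0)/2 × 0.5 = 93.75
  [0.5→1]: (375.0+374.2)/2 × 0.5 = 187.3
  [1→2]: (374.2+256.3)/2 × 1 = 315.25
  [2→2.25]: (256.3+230.4)/2 × 0.25 = 60.8375
  Sum = 657.1375 µg/L·hr
Tail: C_last/k_e = 230.4/0.434 = 530.876
AUC_0→∞ (transdermal patch) = 657.1375 + 530.876 = 1188.0135 µg/L·hr
F = (AUC_ev/D_ev)/(AUC_iv/D_iv) = (1188.0135/62.5)/(836/25) = 19.008216/33.44 = 0.5684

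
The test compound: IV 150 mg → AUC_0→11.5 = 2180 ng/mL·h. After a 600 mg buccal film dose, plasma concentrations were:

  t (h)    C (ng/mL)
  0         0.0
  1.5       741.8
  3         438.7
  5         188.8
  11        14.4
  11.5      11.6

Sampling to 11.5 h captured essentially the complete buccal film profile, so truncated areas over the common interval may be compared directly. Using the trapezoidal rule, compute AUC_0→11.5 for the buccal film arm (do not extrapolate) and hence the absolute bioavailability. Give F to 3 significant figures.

F = 0.308

Trapezoidal AUC_0→11.5 (buccal film):
  [0→1.5]: (0.0+741.8)/2 × 1.5 = 556.35
  [1.5→3]: (741.8+438.7)/2 × 1.5 = 885.375
  [3→5]: (438.7+188.8)/2 × 2 = 627.5
  [5→11]: (188.8+14.4)/2 × 6 = 609.6
  [11→11.5]: (14.4+11.6)/2 × 0.5 = 6.5
  Sum = 2685.325 ng/mL·h
F = (AUC_ev/D_ev)/(AUC_iv/D_iv) = (2685.325/600)/(2180/150) = 4.47554/14.5333 = 0.3080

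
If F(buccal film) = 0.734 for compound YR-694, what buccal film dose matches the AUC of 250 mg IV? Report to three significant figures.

For equal systemic exposure: F × D_ev = D_iv
D_ev = D_iv / F = 250 / 0.734 = 340.599 mg

D_buccal = 341 mg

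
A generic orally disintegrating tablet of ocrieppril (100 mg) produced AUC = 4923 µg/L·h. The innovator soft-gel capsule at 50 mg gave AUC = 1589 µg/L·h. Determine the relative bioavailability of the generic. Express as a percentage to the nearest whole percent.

F_rel = 155%

F_rel = (AUC_test/D_test) / (AUC_ref/D_ref)
      = (4923/100) / (1589/50)
      = 49.23 / 31.78 = 1.5491 = 154.91%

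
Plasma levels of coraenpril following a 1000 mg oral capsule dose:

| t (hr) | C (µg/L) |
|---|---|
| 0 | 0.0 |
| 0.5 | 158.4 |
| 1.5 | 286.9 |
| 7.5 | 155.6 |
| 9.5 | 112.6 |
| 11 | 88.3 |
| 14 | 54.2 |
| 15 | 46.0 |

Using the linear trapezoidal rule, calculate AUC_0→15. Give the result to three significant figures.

Trapezoidal AUC_0→15:
  [0→0.5]: (0.0+158.4)/2 × 0.5 = 39.6
  [0.5→1.5]: (158.4+286.9)/2 × 1 = 222.65
  [1.5→7.5]: (286.9+155.6)/2 × 6 = 1327.5
  [7.5→9.5]: (155.6+112.6)/2 × 2 = 268.2
  [9.5→11]: (112.6+88.3)/2 × 1.5 = 150.675
  [11→14]: (88.3+54.2)/2 × 3 = 213.75
  [14→15]: (54.2+46.0)/2 × 1 = 50.1
  Sum = 2272.475 µg/L·hr

AUC = 2270 µg/L·hr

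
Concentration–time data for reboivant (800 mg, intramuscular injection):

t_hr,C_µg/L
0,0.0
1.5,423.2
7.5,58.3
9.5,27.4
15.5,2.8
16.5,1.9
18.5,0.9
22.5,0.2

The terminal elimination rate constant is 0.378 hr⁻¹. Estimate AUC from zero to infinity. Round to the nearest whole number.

AUC = 1946 µg/L·hr

Trapezoidal AUC_0→22.5:
  [0→1.5]: (0.0+423.2)/2 × 1.5 = 317.4
  [1.5→7.5]: (423.2+58.3)/2 × 6 = 1444.5
  [7.5→9.5]: (58.3+27.4)/2 × 2 = 85.7
  [9.5→15.5]: (27.4+2.8)/2 × 6 = 90.6
  [15.5→16.5]: (2.8+1.9)/2 × 1 = 2.35
  [16.5→18.5]: (1.9+0.9)/2 × 2 = 2.8
  [18.5→22.5]: (0.9+0.2)/2 × 4 = 2.2
  Sum = 1945.55 µg/L·hr
Extrapolated tail: C_last / k_e = 0.2 / 0.378 = 0.529
AUC_0→∞ = 1945.55 + 0.529 = 1946.079 µg/L·hr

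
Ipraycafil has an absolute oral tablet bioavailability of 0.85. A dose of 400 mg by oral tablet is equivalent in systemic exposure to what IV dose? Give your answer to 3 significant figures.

D_iv = 340 mg

Systemic exposure from an extravascular dose = F × D_ev, so the equivalent IV dose is F × D_ev.
D_iv = F × D_ev = 0.85 × 400 = 340 mg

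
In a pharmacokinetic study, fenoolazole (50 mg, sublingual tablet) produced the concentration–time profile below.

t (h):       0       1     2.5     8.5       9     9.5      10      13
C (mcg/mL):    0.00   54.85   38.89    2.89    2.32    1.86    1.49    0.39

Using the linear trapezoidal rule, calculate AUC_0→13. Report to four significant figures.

Trapezoidal AUC_0→13:
  [0→1]: (0.00+54.85)/2 × 1 = 27.425
  [1→2.5]: (54.85+38.89)/2 × 1.5 = 70.305
  [2.5→8.5]: (38.89+2.89)/2 × 6 = 125.34
  [8.5→9]: (2.89+2.32)/2 × 0.5 = 1.3025
  [9→9.5]: (2.32+1.86)/2 × 0.5 = 1.045
  [9.5→10]: (1.86+1.49)/2 × 0.5 = 0.8375
  [10→13]: (1.49+0.39)/2 × 3 = 2.82
  Sum = 229.075 mcg/mL·h

AUC = 229.1 mcg/mL·h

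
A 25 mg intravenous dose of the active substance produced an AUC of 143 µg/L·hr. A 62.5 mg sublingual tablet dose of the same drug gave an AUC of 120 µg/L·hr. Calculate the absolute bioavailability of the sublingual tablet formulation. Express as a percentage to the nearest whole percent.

F = (AUC_ev / D_ev) / (AUC_iv / D_iv)
  = (120/62.5) / (143/25)
  = 1.92 / 5.72 = 0.3357
  = 33.57%

F = 34%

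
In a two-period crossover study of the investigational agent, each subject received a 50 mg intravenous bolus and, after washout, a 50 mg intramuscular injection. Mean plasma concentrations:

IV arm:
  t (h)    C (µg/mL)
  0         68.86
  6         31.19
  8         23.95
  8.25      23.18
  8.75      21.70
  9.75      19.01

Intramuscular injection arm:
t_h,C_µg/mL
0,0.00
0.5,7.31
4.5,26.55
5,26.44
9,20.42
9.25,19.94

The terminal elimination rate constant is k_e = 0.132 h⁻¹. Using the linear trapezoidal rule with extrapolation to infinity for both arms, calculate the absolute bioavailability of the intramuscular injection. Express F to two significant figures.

Trapezoidal AUC_0→9.75 (IV):
  [0→6]: (68.86+31.19)/2 × 6 = 300.15
  [6→8]: (31.19+23.95)/2 × 2 = 55.14
  [8→8.25]: (23.95+23.18)/2 × 0.25 = 5.89125
  [8.25→8.75]: (23.18+21.70)/2 × 0.5 = 11.22
  [8.75→9.75]: (21.70+19.01)/2 × 1 = 20.355
  Sum = 392.75625 µg/mL·h
IV tail: 19.01/0.132 = 144.015; AUC_iv,0→∞ = 392.75625 + 144.015 = 536.77125 µg/mL·h
Trapezoidal AUC_0→9.25 (intramuscular injection):
  [0→0.5]: (0.00+7.31)/2 × 0.5 = 1.8275
  [0.5→4.5]: (7.31+26.55)/2 × 4 = 67.72
  [4.5→5]: (26.55+26.44)/2 × 0.5 = 13.2475
  [5→9]: (26.44+20.42)/2 × 4 = 93.72
  [9→9.25]: (20.42+19.94)/2 × 0.25 = 5.045
  Sum = 181.56 µg/mL·h
intramuscular injection tail: 19.94/0.132 = 151.061; AUC_ev,0→∞ = 181.56 + 151.061 = 332.621 µg/mL·h
F = (AUC_ev/D_ev)/(AUC_iv/D_iv) = (332.621/50)/(536.77125/50) = 6.65242/10.735425 = 0.6197

F = 0.62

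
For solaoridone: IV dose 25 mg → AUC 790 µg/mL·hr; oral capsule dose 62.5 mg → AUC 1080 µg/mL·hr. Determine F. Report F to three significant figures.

F = (AUC_ev / D_ev) / (AUC_iv / D_iv)
  = (1080/62.5) / (790/25)
  = 17.28 / 31.6 = 0.5468

F = 0.547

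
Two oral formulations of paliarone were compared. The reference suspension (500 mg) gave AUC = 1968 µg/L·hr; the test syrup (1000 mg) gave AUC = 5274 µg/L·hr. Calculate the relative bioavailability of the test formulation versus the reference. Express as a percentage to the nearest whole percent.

F_rel = (AUC_test/D_test) / (AUC_ref/D_ref)
      = (5274/1000) / (1968/500)
      = 5.274 / 3.936 = 1.3399 = 133.99%

F_rel = 134%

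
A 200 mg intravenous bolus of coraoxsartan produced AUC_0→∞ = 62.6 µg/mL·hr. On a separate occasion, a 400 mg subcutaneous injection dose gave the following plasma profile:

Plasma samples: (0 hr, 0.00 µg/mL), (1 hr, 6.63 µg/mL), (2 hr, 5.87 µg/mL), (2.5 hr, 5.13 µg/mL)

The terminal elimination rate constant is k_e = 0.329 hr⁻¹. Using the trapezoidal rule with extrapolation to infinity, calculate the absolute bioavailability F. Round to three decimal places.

F = 0.223

Trapezoidal AUC_0→2.5 (subcutaneous injection):
  [0→1]: (0.00+6.63)/2 × 1 = 3.315
  [1→2]: (6.63+5.87)/2 × 1 = 6.25
  [2→2.5]: (5.87+5.13)/2 × 0.5 = 2.75
  Sum = 12.315 µg/mL·hr
Tail: C_last/k_e = 5.13/0.329 = 15.593
AUC_0→∞ (subcutaneous injection) = 12.315 + 15.593 = 27.908 µg/mL·hr
F = (AUC_ev/D_ev)/(AUC_iv/D_iv) = (27.908/400)/(62.6/200) = 0.06977/0.313 = 0.2229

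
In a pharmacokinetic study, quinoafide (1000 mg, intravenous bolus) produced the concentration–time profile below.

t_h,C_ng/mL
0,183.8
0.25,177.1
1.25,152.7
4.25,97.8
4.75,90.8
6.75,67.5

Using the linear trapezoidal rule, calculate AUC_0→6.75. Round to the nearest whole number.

AUC = 791 ng/mL·h

Trapezoidal AUC_0→6.75:
  [0→0.25]: (183.8+177.1)/2 × 0.25 = 45.1125
  [0.25→1.25]: (177.1+152.7)/2 × 1 = 164.9
  [1.25→4.25]: (152.7+97.8)/2 × 3 = 375.75
  [4.25→4.75]: (97.8+90.8)/2 × 0.5 = 47.15
  [4.75→6.75]: (90.8+67.5)/2 × 2 = 158.3
  Sum = 791.2125 ng/mL·h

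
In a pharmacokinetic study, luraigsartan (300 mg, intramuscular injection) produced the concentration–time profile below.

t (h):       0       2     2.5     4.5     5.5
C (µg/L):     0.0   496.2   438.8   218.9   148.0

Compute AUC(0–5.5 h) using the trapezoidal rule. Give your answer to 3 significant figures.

AUC = 1570 µg/L·h

Trapezoidal AUC_0→5.5:
  [0→2]: (0.0+496.2)/2 × 2 = 496.2
  [2→2.5]: (496.2+438.8)/2 × 0.5 = 233.75
  [2.5→4.5]: (438.8+218.9)/2 × 2 = 657.7
  [4.5→5.5]: (218.9+148.0)/2 × 1 = 183.45
  Sum = 1571.1 µg/L·h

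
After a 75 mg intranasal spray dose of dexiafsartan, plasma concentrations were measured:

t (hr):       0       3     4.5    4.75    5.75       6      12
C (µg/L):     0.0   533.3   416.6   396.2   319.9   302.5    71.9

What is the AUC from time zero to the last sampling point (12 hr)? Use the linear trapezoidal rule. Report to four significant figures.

AUC = 3173 µg/L·hr

Trapezoidal AUC_0→12:
  [0→3]: (0.0+533.3)/2 × 3 = 799.95
  [3→4.5]: (533.3+416.6)/2 × 1.5 = 712.425
  [4.5→4.75]: (416.6+396.2)/2 × 0.25 = 101.6
  [4.75→5.75]: (396.2+319.9)/2 × 1 = 358.05
  [5.75→6]: (319.9+302.5)/2 × 0.25 = 77.8
  [6→12]: (302.5+71.9)/2 × 6 = 1123.2
  Sum = 3173.025 µg/L·hr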